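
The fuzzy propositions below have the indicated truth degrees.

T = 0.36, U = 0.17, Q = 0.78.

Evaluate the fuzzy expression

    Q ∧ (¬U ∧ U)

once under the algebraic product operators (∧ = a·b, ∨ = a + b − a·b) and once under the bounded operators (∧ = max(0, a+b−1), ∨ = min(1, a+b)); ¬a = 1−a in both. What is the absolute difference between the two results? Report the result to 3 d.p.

0.110

Under algebraic product:
  ¬U = 1 − 0.1700 = 0.8300
  ¬U ∧ U = a·b on (0.8300, 0.1700) = 0.1411
  Q ∧ (¬U ∧ U) = a·b on (0.7800, 0.1411) = 0.1101
  → value = 0.1101
Under bounded:
  ¬U = 1 − 0.17 = 0.83
  ¬U ∧ U = max(0, a+b−1) on (0.83, 0.17) = 0.00
  Q ∧ (¬U ∧ U) = max(0, a+b−1) on (0.78, 0.00) = 0.00
  → value = 0.0000
|0.1101 − 0.0000| = 0.110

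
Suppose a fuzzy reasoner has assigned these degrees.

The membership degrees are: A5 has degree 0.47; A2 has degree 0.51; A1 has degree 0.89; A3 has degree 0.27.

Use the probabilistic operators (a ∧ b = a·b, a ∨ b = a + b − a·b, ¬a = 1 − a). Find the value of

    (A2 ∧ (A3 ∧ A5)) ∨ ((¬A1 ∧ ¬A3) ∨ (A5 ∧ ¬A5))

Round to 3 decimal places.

0.354

A3 ∧ A5 = a·b on (0.2700, 0.4700) = 0.1269
A2 ∧ (A3 ∧ A5) = a·b on (0.5100, 0.1269) = 0.0647
¬A1 = 1 − 0.8900 = 0.1100
¬A3 = 1 − 0.2700 = 0.7300
¬A1 ∧ ¬A3 = a·b on (0.1100, 0.7300) = 0.0803
¬A5 = 1 − 0.4700 = 0.5300
A5 ∧ ¬A5 = a·b on (0.4700, 0.5300) = 0.2491
(¬A1 ∧ ¬A3) ∨ (A5 ∧ ¬A5) = a + b − a·b on (0.0803, 0.2491) = 0.3094
(A2 ∧ (A3 ∧ A5)) ∨ ((¬A1 ∧ ¬A3) ∨ (A5 ∧ ¬A5)) = a + b − a·b on (0.0647, 0.3094) = 0.3541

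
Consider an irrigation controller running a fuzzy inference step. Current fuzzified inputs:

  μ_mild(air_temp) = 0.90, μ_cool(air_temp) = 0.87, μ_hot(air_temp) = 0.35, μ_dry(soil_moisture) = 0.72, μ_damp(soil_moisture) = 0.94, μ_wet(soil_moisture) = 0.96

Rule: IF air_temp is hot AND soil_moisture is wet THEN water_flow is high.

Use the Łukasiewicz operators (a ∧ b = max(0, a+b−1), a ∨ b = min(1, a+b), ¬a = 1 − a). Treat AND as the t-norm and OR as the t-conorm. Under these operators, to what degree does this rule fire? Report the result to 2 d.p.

0.31

firing strength: hot=0.35, wet=0.96; AND[max(0, a+b−1)] → w = 0.31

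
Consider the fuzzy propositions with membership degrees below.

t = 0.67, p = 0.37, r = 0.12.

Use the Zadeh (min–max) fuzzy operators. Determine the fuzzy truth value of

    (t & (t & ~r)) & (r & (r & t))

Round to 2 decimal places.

~r = 1 − 0.12 = 0.88
t & ~r = min(a, b) on (0.67, 0.88) = 0.67
t & (t & ~r) = min(a, b) on (0.67, 0.67) = 0.67
r & t = min(a, b) on (0.12, 0.67) = 0.12
r & (r & t) = min(a, b) on (0.12, 0.12) = 0.12
(t & (t & ~r)) & (r & (r & t)) = min(a, b) on (0.67, 0.12) = 0.12

0.12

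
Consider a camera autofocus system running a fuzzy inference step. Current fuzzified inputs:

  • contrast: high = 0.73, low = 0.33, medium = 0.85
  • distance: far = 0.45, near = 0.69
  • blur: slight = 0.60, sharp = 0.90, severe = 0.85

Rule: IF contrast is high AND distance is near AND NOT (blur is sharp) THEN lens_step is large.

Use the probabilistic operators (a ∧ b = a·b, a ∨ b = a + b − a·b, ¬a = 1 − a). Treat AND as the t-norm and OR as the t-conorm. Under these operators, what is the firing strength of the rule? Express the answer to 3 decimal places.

firing strength: high=0.73, near=0.69, ¬sharp=1−0.90=0.10; AND[a·b] → w = 0.0504

0.050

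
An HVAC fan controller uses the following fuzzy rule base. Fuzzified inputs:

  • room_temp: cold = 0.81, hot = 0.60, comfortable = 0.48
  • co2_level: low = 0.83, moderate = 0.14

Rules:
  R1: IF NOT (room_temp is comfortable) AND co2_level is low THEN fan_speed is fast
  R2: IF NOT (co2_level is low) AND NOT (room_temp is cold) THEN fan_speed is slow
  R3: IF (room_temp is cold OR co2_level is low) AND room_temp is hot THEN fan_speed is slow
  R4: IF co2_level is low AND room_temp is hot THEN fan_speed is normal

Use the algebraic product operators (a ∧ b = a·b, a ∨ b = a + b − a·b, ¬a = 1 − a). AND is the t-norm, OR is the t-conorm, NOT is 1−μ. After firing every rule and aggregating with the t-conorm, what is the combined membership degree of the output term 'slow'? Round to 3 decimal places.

R1: ¬comfortable=1−0.48=0.52, low=0.83; AND[a·b] → w = 0.4316
R2: ¬low=1−0.83=0.17, ¬cold=1−0.81=0.19; AND[a·b] → w = 0.0323
R3: (cold=0.81 OR low=0.83) = 0.9677; AND[a·b] with hot=0.60 → w = 0.5806
R4: low=0.83, hot=0.60; AND[a·b] → w = 0.4980
Rules with consequent 'slow': {R2, R3} → strengths 0.0323, 0.5806
Aggregate via t-conorm [a + b − a·b]: 0.5942

0.594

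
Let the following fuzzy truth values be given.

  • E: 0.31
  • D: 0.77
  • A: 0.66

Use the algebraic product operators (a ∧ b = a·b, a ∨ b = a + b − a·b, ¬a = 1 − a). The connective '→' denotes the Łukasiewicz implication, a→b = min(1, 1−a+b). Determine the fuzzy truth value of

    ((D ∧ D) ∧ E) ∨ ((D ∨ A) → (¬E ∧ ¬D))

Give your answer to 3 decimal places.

D ∧ D = a·b on (0.7700, 0.7700) = 0.5929
(D ∧ D) ∧ E = a·b on (0.5929, 0.3100) = 0.1838
D ∨ A = a + b − a·b on (0.7700, 0.6600) = 0.9218
¬E = 1 − 0.3100 = 0.6900
¬D = 1 − 0.7700 = 0.2300
¬E ∧ ¬D = a·b on (0.6900, 0.2300) = 0.1587
(D ∨ A) → (¬E ∧ ¬D)  [Łukasiewicz: min(1, 1−a+b)] with a=0.9218, b=0.1587 → 0.2369
((D ∧ D) ∧ E) ∨ ((D ∨ A) → (¬E ∧ ¬D)) = a + b − a·b on (0.1838, 0.2369) = 0.3772

0.377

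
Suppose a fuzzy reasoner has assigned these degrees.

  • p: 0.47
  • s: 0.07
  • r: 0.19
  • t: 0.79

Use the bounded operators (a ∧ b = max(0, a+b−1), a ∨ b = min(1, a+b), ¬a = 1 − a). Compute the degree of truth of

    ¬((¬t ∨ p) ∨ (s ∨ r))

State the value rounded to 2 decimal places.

0.06

¬t = 1 − 0.79 = 0.21
¬t ∨ p = min(1, a+b) on (0.21, 0.47) = 0.68
s ∨ r = min(1, a+b) on (0.07, 0.19) = 0.26
(¬t ∨ p) ∨ (s ∨ r) = min(1, a+b) on (0.68, 0.26) = 0.94
¬((¬t ∨ p) ∨ (s ∨ r)) = 1 − 0.94 = 0.06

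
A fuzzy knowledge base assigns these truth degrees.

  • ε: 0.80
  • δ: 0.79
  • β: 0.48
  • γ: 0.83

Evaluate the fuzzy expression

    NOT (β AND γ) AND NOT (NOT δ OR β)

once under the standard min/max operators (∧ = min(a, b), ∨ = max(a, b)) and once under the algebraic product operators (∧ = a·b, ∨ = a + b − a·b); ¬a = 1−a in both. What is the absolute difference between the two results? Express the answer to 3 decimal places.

0.273

Under standard min/max:
  β AND γ = min(a, b) on (0.48, 0.83) = 0.48
  NOT (β AND γ) = 1 − 0.48 = 0.52
  NOT δ = 1 − 0.79 = 0.21
  NOT δ OR β = max(a, b) on (0.21, 0.48) = 0.48
  NOT (NOT δ OR β) = 1 − 0.48 = 0.52
  NOT (β AND γ) AND NOT (NOT δ OR β) = min(a, b) on (0.52, 0.52) = 0.52
  → value = 0.5200
Under algebraic product:
  β AND γ = a·b on (0.4800, 0.8300) = 0.3984
  NOT (β AND γ) = 1 − 0.3984 = 0.6016
  NOT δ = 1 − 0.7900 = 0.2100
  NOT δ OR β = a + b − a·b on (0.2100, 0.4800) = 0.5892
  NOT (NOT δ OR β) = 1 − 0.5892 = 0.4108
  NOT (β AND γ) AND NOT (NOT δ OR β) = a·b on (0.6016, 0.4108) = 0.2471
  → value = 0.2471
|0.5200 − 0.2471| = 0.273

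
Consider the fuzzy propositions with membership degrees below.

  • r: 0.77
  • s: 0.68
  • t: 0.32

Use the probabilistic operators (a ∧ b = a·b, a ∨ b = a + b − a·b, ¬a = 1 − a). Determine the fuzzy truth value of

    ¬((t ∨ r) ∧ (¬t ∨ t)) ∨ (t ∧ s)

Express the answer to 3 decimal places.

t ∨ r = a + b − a·b on (0.3200, 0.7700) = 0.8436
¬t = 1 − 0.3200 = 0.6800
¬t ∨ t = a + b − a·b on (0.6800, 0.3200) = 0.7824
(t ∨ r) ∧ (¬t ∨ t) = a·b on (0.8436, 0.7824) = 0.6600
¬((t ∨ r) ∧ (¬t ∨ t)) = 1 − 0.6600 = 0.3400
t ∧ s = a·b on (0.3200, 0.6800) = 0.2176
¬((t ∨ r) ∧ (¬t ∨ t)) ∨ (t ∧ s) = a + b − a·b on (0.3400, 0.2176) = 0.4836

0.484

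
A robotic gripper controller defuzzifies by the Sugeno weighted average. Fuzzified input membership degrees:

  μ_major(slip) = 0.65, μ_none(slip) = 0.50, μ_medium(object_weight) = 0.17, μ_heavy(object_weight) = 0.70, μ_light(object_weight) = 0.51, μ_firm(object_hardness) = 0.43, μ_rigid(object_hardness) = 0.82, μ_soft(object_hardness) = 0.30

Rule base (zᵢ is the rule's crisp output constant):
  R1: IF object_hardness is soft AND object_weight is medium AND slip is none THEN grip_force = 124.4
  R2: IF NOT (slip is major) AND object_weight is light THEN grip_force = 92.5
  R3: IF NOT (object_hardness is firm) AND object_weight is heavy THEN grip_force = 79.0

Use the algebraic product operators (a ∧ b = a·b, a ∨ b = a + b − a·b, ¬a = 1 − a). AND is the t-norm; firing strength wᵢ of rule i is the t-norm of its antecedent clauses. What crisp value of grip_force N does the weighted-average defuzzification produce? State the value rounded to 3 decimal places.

84.916

R1 (z=124.4): soft=0.30, medium=0.17, none=0.50; AND[a·b] → w = 0.0255
R2 (z=92.5): ¬major=1−0.65=0.35, light=0.51; AND[a·b] → w = 0.1785
R3 (z=79.0): ¬firm=1−0.43=0.57, heavy=0.70; AND[a·b] → w = 0.3990
Weighted average = (0.0255·124.4 + 0.1785·92.5 + 0.3990·79.0) / (0.0255 + 0.1785 + 0.3990)
  = 51.2045 / 0.6030 = 84.916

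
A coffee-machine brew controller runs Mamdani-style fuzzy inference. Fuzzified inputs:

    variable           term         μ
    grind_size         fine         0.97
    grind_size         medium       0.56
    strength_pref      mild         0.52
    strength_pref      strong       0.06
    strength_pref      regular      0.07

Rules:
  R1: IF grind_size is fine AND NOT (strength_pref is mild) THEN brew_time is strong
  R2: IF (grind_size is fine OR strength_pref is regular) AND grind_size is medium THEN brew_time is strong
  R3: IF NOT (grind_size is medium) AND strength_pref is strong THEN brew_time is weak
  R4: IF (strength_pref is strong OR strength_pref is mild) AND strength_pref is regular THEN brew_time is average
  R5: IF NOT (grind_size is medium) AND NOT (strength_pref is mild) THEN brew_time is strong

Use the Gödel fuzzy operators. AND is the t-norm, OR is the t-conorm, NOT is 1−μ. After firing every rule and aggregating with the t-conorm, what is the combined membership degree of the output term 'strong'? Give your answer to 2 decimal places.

R1: fine=0.97, ¬mild=1−0.52=0.48; AND[min(a, b)] → w = 0.48
R2: (fine=0.97 OR regular=0.07) = 0.97; AND[min(a, b)] with medium=0.56 → w = 0.56
R3: ¬medium=1−0.56=0.44, strong=0.06; AND[min(a, b)] → w = 0.06
R4: (strong=0.06 OR mild=0.52) = 0.52; AND[min(a, b)] with regular=0.07 → w = 0.07
R5: ¬medium=1−0.56=0.44, ¬mild=1−0.52=0.48; AND[min(a, b)] → w = 0.44
Rules with consequent 'strong': {R1, R2, R5} → strengths 0.48, 0.56, 0.44
Aggregate via t-conorm [max(a, b)]: 0.56

0.56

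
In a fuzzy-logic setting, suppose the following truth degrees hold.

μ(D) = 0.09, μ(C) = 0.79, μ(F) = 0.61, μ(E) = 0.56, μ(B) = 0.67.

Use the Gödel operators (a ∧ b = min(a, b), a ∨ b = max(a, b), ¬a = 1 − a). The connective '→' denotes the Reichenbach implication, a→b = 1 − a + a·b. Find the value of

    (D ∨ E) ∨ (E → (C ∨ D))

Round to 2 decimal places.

0.88

D ∨ E = max(a, b) on (0.09, 0.56) = 0.56
C ∨ D = max(a, b) on (0.79, 0.09) = 0.79
E → (C ∨ D)  [Reichenbach: 1 − a + a·b] with a=0.56, b=0.79 → 0.88
(D ∨ E) ∨ (E → (C ∨ D)) = max(a, b) on (0.56, 0.88) = 0.88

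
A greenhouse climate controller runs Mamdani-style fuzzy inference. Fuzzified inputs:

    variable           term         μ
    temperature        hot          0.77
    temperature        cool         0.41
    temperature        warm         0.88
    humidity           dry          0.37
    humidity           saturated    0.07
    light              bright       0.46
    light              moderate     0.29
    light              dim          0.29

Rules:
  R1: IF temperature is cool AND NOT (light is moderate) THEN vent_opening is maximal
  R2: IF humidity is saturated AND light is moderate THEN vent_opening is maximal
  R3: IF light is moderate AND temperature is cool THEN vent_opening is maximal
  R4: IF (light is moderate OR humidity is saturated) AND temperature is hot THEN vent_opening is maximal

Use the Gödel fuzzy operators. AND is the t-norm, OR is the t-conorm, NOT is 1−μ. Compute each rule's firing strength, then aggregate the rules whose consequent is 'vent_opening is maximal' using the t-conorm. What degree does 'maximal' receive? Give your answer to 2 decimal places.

R1: cool=0.41, ¬moderate=1−0.29=0.71; AND[min(a, b)] → w = 0.41
R2: saturated=0.07, moderate=0.29; AND[min(a, b)] → w = 0.07
R3: moderate=0.29, cool=0.41; AND[min(a, b)] → w = 0.29
R4: (moderate=0.29 OR saturated=0.07) = 0.29; AND[min(a, b)] with hot=0.77 → w = 0.29
Rules with consequent 'maximal': {R1, R2, R3, R4} → strengths 0.41, 0.07, 0.29, 0.29
Aggregate via t-conorm [max(a, b)]: 0.41

0.41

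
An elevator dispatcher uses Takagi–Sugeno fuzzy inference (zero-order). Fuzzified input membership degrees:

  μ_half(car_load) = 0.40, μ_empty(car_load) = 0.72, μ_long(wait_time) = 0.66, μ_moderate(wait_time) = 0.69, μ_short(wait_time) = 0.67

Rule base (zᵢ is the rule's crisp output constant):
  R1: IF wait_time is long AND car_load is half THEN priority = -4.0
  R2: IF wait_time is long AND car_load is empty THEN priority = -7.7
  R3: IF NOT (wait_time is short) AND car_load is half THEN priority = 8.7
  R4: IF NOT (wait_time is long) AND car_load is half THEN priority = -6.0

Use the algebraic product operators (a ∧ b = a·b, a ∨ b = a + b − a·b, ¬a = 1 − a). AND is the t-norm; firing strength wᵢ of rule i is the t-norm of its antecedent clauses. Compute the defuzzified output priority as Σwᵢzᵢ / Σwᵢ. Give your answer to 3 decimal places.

R1 (z=-4.0): long=0.66, half=0.40; AND[a·b] → w = 0.2640
R2 (z=-7.7): long=0.66, empty=0.72; AND[a·b] → w = 0.4752
R3 (z=8.7): ¬short=1−0.67=0.33, half=0.40; AND[a·b] → w = 0.1320
R4 (z=-6.0): ¬long=1−0.66=0.34, half=0.40; AND[a·b] → w = 0.1360
Weighted average = (0.2640·-4.0 + 0.4752·-7.7 + 0.1320·8.7 + 0.1360·-6.0) / (0.2640 + 0.4752 + 0.1320 + 0.1360)
  = -4.3826 / 1.0072 = -4.351

-4.351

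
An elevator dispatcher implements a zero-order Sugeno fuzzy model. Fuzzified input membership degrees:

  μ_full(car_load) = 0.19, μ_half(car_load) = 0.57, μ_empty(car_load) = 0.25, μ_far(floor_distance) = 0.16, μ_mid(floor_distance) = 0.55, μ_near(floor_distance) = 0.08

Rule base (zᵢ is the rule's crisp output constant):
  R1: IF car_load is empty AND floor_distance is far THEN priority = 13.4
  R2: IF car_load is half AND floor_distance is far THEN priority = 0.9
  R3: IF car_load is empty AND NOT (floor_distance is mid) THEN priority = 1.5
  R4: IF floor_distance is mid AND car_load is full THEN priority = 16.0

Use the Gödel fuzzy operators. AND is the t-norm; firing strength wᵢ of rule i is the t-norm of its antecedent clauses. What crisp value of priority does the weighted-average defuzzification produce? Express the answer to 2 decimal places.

7.50

R1 (z=13.4): empty=0.25, far=0.16; AND[min(a, b)] → w = 0.16
R2 (z=0.9): half=0.57, far=0.16; AND[min(a, b)] → w = 0.16
R3 (z=1.5): empty=0.25, ¬mid=1−0.55=0.45; AND[min(a, b)] → w = 0.25
R4 (z=16.0): mid=0.55, full=0.19; AND[min(a, b)] → w = 0.19
Weighted average = (0.16·13.4 + 0.16·0.9 + 0.25·1.5 + 0.19·16.0) / (0.16 + 0.16 + 0.25 + 0.19)
  = 5.7030 / 0.7600 = 7.50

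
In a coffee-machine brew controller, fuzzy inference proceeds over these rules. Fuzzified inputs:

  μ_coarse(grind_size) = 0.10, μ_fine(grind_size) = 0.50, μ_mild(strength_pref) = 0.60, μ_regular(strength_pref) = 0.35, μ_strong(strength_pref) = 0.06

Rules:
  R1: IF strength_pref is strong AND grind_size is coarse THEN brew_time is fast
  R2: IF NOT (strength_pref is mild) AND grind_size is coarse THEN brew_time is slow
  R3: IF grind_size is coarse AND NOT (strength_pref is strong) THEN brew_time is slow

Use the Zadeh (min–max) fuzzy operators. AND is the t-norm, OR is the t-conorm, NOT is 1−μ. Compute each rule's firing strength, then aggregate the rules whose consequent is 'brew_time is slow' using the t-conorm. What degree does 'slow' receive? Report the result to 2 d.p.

R1: strong=0.06, coarse=0.10; AND[min(a, b)] → w = 0.06
R2: ¬mild=1−0.60=0.40, coarse=0.10; AND[min(a, b)] → w = 0.10
R3: coarse=0.10, ¬strong=1−0.06=0.94; AND[min(a, b)] → w = 0.10
Rules with consequent 'slow': {R2, R3} → strengths 0.10, 0.10
Aggregate via t-conorm [max(a, b)]: 0.10

0.10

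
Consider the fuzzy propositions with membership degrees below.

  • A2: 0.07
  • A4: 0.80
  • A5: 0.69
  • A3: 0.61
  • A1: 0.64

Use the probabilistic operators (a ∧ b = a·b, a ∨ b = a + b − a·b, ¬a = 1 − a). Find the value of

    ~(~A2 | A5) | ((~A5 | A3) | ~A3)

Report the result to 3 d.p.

0.839

~A2 = 1 − 0.0700 = 0.9300
~A2 | A5 = a + b − a·b on (0.9300, 0.6900) = 0.9783
~(~A2 | A5) = 1 − 0.9783 = 0.0217
~A5 = 1 − 0.6900 = 0.3100
~A5 | A3 = a + b − a·b on (0.3100, 0.6100) = 0.7309
~A3 = 1 − 0.6100 = 0.3900
(~A5 | A3) | ~A3 = a + b − a·b on (0.7309, 0.3900) = 0.8358
~(~A2 | A5) | ((~A5 | A3) | ~A3) = a + b − a·b on (0.0217, 0.8358) = 0.8394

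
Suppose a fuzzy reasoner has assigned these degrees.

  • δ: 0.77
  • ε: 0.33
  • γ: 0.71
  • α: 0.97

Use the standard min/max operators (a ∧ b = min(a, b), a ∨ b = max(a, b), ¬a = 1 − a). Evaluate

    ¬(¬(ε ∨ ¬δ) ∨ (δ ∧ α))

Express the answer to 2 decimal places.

¬δ = 1 − 0.77 = 0.23
ε ∨ ¬δ = max(a, b) on (0.33, 0.23) = 0.33
¬(ε ∨ ¬δ) = 1 − 0.33 = 0.67
δ ∧ α = min(a, b) on (0.77, 0.97) = 0.77
¬(ε ∨ ¬δ) ∨ (δ ∧ α) = max(a, b) on (0.67, 0.77) = 0.77
¬(¬(ε ∨ ¬δ) ∨ (δ ∧ α)) = 1 − 0.77 = 0.23

0.23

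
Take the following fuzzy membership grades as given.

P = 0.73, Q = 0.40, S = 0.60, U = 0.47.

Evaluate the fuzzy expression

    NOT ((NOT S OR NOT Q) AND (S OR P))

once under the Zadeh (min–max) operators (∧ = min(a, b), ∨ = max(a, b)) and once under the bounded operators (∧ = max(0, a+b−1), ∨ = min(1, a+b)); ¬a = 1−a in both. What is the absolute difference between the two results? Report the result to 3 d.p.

Under Zadeh (min–max):
  NOT S = 1 − 0.60 = 0.40
  NOT Q = 1 − 0.40 = 0.60
  NOT S OR NOT Q = max(a, b) on (0.40, 0.60) = 0.60
  S OR P = max(a, b) on (0.60, 0.73) = 0.73
  (NOT S OR NOT Q) AND (S OR P) = min(a, b) on (0.60, 0.73) = 0.60
  NOT ((NOT S OR NOT Q) AND (S OR P)) = 1 − 0.60 = 0.40
  → value = 0.4000
Under bounded:
  NOT S = 1 − 0.60 = 0.40
  NOT Q = 1 − 0.40 = 0.60
  NOT S OR NOT Q = min(1, a+b) on (0.40, 0.60) = 1.00
  S OR P = min(1, a+b) on (0.60, 0.73) = 1.00
  (NOT S OR NOT Q) AND (S OR P) = max(0, a+b−1) on (1.00, 1.00) = 1.00
  NOT ((NOT S OR NOT Q) AND (S OR P)) = 1 − 1.00 = 0.00
  → value = 0.0000
|0.4000 − 0.0000| = 0.400

0.400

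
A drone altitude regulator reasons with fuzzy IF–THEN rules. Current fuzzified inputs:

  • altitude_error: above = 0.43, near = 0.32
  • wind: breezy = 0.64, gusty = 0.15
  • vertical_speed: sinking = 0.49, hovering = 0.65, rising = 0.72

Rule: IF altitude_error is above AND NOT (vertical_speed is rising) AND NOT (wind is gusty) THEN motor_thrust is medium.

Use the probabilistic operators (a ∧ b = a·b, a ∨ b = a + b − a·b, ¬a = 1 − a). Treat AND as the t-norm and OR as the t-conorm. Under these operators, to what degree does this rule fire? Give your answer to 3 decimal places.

0.102

firing strength: above=0.43, ¬rising=1−0.72=0.28, ¬gusty=1−0.15=0.85; AND[a·b] → w = 0.1023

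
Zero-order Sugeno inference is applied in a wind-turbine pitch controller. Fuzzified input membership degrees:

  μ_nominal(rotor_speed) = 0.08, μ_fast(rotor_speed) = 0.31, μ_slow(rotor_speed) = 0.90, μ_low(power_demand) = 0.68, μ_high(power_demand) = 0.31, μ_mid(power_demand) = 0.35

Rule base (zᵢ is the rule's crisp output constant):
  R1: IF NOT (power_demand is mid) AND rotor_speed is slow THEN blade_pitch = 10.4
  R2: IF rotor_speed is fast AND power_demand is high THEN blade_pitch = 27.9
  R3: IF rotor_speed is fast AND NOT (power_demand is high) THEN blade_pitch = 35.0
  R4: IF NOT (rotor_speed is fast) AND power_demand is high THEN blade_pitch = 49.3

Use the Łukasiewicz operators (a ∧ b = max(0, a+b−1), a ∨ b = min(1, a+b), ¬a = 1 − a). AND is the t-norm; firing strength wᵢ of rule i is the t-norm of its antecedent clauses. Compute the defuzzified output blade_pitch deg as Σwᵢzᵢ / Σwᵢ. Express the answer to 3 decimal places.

R1 (z=10.4): ¬mid=1−0.35=0.65, slow=0.90; AND[max(0, a+b−1)] → w = 0.55
R2 (z=27.9): fast=0.31, high=0.31; AND[max(0, a+b−1)] → w = 0.00
R3 (z=35.0): fast=0.31, ¬high=1−0.31=0.69; AND[max(0, a+b−1)] → w = 0.00
R4 (z=49.3): ¬fast=1−0.31=0.69, high=0.31; AND[max(0, a+b−1)] → w = 0.00
Weighted average = (0.55·10.4 + 0.00·27.9 + 0.00·35.0 + 0.00·49.3) / (0.55 + 0.00 + 0.00 + 0.00)
  = 5.7200 / 0.5500 = 10.400

10.400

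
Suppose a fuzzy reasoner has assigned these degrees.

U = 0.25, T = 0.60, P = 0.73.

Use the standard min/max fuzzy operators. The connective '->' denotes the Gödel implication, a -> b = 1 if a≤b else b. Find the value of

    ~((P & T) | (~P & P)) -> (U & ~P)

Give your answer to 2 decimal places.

P & T = min(a, b) on (0.73, 0.60) = 0.60
~P = 1 − 0.73 = 0.27
~P & P = min(a, b) on (0.27, 0.73) = 0.27
(P & T) | (~P & P) = max(a, b) on (0.60, 0.27) = 0.60
~((P & T) | (~P & P)) = 1 − 0.60 = 0.40
~P = 1 − 0.73 = 0.27
U & ~P = min(a, b) on (0.25, 0.27) = 0.25
~((P & T) | (~P & P)) -> (U & ~P)  [Gödel: 1 if a≤b else b] with a=0.40, b=0.25 → 0.25

0.25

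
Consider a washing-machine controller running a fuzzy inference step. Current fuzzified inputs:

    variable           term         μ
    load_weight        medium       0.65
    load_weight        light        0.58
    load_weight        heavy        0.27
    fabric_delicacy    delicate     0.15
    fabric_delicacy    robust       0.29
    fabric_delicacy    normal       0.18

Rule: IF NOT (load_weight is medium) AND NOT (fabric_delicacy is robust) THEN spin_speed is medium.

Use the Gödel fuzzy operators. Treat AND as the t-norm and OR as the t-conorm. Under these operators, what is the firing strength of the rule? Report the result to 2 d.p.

firing strength: ¬medium=1−0.65=0.35, ¬robust=1−0.29=0.71; AND[min(a, b)] → w = 0.35

0.35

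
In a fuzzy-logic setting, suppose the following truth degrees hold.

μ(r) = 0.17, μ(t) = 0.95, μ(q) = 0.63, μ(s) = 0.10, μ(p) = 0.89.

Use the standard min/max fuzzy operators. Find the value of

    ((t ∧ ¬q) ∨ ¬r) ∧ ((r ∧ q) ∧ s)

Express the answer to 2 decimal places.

0.10

¬q = 1 − 0.63 = 0.37
t ∧ ¬q = min(a, b) on (0.95, 0.37) = 0.37
¬r = 1 − 0.17 = 0.83
(t ∧ ¬q) ∨ ¬r = max(a, b) on (0.37, 0.83) = 0.83
r ∧ q = min(a, b) on (0.17, 0.63) = 0.17
(r ∧ q) ∧ s = min(a, b) on (0.17, 0.10) = 0.10
((t ∧ ¬q) ∨ ¬r) ∧ ((r ∧ q) ∧ s) = min(a, b) on (0.83, 0.10) = 0.10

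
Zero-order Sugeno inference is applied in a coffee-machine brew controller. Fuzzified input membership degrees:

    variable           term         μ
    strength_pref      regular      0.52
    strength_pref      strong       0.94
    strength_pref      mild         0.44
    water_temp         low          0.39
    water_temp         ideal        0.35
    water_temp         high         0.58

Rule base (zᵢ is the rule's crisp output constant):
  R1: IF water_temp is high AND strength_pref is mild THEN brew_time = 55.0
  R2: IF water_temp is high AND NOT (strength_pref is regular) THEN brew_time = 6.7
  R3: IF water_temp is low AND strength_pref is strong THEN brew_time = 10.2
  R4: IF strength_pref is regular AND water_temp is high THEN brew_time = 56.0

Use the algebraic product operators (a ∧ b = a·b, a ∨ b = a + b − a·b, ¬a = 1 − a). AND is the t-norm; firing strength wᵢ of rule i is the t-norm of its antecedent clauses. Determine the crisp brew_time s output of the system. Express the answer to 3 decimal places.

R1 (z=55.0): high=0.58, mild=0.44; AND[a·b] → w = 0.2552
R2 (z=6.7): high=0.58, ¬regular=1−0.52=0.48; AND[a·b] → w = 0.2784
R3 (z=10.2): low=0.39, strong=0.94; AND[a·b] → w = 0.3666
R4 (z=56.0): regular=0.52, high=0.58; AND[a·b] → w = 0.3016
Weighted average = (0.2552·55.0 + 0.2784·6.7 + 0.3666·10.2 + 0.3016·56.0) / (0.2552 + 0.2784 + 0.3666 + 0.3016)
  = 36.5302 / 1.2018 = 30.396

30.396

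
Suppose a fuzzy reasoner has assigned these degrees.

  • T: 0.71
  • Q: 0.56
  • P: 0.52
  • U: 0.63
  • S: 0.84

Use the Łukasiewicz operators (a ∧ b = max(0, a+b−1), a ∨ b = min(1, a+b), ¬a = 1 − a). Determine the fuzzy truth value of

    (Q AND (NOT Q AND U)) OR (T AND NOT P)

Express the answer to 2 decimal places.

NOT Q = 1 − 0.56 = 0.44
NOT Q AND U = max(0, a+b−1) on (0.44, 0.63) = 0.07
Q AND (NOT Q AND U) = max(0, a+b−1) on (0.56, 0.07) = 0.00
NOT P = 1 − 0.52 = 0.48
T AND NOT P = max(0, a+b−1) on (0.71, 0.48) = 0.19
(Q AND (NOT Q AND U)) OR (T AND NOT P) = min(1, a+b) on (0.00, 0.19) = 0.19

0.19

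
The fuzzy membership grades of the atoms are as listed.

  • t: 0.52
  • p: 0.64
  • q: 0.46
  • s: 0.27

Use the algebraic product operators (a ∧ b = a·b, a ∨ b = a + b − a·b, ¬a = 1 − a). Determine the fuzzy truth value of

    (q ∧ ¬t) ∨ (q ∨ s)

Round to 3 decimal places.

0.693

¬t = 1 − 0.5200 = 0.4800
q ∧ ¬t = a·b on (0.4600, 0.4800) = 0.2208
q ∨ s = a + b − a·b on (0.4600, 0.2700) = 0.6058
(q ∧ ¬t) ∨ (q ∨ s) = a + b − a·b on (0.2208, 0.6058) = 0.6928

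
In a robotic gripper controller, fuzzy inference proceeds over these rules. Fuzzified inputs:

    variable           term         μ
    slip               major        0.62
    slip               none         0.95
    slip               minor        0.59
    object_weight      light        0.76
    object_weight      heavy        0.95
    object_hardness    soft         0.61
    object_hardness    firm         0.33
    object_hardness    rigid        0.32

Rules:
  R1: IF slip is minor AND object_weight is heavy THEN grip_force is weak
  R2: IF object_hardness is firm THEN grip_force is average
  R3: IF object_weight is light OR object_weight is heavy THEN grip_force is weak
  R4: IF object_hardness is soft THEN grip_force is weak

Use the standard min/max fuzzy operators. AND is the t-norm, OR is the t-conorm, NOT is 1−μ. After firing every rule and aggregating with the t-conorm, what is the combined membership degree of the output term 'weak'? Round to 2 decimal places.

0.95

R1: minor=0.59, heavy=0.95; AND[min(a, b)] → w = 0.59
R2: firm=0.33 → w = 0.33
R3: light=0.76, heavy=0.95; OR[max(a, b)] → w = 0.95
R4: soft=0.61 → w = 0.61
Rules with consequent 'weak': {R1, R3, R4} → strengths 0.59, 0.95, 0.61
Aggregate via t-conorm [max(a, b)]: 0.95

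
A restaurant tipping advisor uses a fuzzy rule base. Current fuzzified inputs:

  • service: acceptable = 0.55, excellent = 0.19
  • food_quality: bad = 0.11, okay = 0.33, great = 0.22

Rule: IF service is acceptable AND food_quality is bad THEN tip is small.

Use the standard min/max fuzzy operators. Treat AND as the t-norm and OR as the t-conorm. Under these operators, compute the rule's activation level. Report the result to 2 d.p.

0.11

firing strength: acceptable=0.55, bad=0.11; AND[min(a, b)] → w = 0.11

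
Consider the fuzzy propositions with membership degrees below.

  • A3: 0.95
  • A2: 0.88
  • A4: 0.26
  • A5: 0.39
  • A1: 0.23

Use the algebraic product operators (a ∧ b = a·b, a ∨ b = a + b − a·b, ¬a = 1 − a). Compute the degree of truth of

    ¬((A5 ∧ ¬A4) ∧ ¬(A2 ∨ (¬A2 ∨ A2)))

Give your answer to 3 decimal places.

0.996

¬A4 = 1 − 0.2600 = 0.7400
A5 ∧ ¬A4 = a·b on (0.3900, 0.7400) = 0.2886
¬A2 = 1 − 0.8800 = 0.1200
¬A2 ∨ A2 = a + b − a·b on (0.1200, 0.8800) = 0.8944
A2 ∨ (¬A2 ∨ A2) = a + b − a·b on (0.8800, 0.8944) = 0.9873
¬(A2 ∨ (¬A2 ∨ A2)) = 1 − 0.9873 = 0.0127
(A5 ∧ ¬A4) ∧ ¬(A2 ∨ (¬A2 ∨ A2)) = a·b on (0.2886, 0.0127) = 0.0037
¬((A5 ∧ ¬A4) ∧ ¬(A2 ∨ (¬A2 ∨ A2))) = 1 − 0.0037 = 0.9963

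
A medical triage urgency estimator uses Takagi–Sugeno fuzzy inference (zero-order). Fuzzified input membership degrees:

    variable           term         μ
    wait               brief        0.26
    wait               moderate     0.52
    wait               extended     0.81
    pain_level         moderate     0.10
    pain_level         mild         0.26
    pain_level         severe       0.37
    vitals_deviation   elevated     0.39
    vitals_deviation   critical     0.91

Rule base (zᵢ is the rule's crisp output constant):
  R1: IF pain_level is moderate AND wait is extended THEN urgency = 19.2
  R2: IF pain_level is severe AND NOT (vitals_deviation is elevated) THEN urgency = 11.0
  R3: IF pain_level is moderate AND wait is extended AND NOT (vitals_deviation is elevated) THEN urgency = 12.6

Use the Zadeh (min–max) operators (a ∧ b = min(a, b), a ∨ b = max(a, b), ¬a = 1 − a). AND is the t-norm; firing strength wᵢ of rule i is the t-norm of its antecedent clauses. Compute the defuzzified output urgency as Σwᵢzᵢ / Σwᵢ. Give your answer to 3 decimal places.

12.719

R1 (z=19.2): moderate=0.10, extended=0.81; AND[min(a, b)] → w = 0.10
R2 (z=11.0): severe=0.37, ¬elevated=1−0.39=0.61; AND[min(a, b)] → w = 0.37
R3 (z=12.6): moderate=0.10, extended=0.81, ¬elevated=1−0.39=0.61; AND[min(a, b)] → w = 0.10
Weighted average = (0.10·19.2 + 0.37·11.0 + 0.10·12.6) / (0.10 + 0.37 + 0.10)
  = 7.2500 / 0.5700 = 12.719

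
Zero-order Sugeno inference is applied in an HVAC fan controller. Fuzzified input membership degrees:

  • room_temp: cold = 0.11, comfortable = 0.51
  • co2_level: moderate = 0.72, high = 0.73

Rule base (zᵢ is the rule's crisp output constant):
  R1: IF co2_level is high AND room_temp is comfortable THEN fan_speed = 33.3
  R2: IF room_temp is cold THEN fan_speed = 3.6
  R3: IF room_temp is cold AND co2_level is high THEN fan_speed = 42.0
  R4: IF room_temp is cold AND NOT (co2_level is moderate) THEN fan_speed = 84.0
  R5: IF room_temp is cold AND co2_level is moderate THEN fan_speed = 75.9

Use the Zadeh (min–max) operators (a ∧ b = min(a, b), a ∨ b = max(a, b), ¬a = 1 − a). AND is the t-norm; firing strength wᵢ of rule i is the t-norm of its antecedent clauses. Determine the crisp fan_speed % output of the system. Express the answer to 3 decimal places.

R1 (z=33.3): high=0.73, comfortable=0.51; AND[min(a, b)] → w = 0.51
R2 (z=3.6): cold=0.11 → w = 0.11
R3 (z=42.0): cold=0.11, high=0.73; AND[min(a, b)] → w = 0.11
R4 (z=84.0): cold=0.11, ¬moderate=1−0.72=0.28; AND[min(a, b)] → w = 0.11
R5 (z=75.9): cold=0.11, moderate=0.72; AND[min(a, b)] → w = 0.11
Weighted average = (0.51·33.3 + 0.11·3.6 + 0.11·42.0 + 0.11·84.0 + 0.11·75.9) / (0.51 + 0.11 + 0.11 + 0.11 + 0.11)
  = 39.5880 / 0.9500 = 41.672

41.672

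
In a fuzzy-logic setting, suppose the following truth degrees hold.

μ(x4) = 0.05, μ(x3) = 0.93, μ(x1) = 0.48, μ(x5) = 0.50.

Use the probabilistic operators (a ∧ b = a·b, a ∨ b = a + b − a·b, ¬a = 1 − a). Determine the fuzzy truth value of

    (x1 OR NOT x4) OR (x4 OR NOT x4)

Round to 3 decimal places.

NOT x4 = 1 − 0.0500 = 0.9500
x1 OR NOT x4 = a + b − a·b on (0.4800, 0.9500) = 0.9740
NOT x4 = 1 − 0.0500 = 0.9500
x4 OR NOT x4 = a + b − a·b on (0.0500, 0.9500) = 0.9525
(x1 OR NOT x4) OR (x4 OR NOT x4) = a + b − a·b on (0.9740, 0.9525) = 0.9988

0.999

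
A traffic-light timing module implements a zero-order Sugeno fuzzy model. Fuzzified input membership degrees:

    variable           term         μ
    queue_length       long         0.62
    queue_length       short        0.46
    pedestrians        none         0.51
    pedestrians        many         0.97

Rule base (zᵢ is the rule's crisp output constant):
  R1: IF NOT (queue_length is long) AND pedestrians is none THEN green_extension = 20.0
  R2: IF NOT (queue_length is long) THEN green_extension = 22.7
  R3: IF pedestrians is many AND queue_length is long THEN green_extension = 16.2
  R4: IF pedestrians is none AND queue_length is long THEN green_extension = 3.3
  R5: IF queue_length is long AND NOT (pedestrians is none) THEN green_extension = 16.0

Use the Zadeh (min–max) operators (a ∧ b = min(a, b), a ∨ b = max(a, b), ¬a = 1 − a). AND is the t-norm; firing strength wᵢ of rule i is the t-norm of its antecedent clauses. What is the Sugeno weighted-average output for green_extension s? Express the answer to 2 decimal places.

15.04

R1 (z=20.0): ¬long=1−0.62=0.38, none=0.51; AND[min(a, b)] → w = 0.38
R2 (z=22.7): ¬long=1−0.62=0.38 → w = 0.38
R3 (z=16.2): many=0.97, long=0.62; AND[min(a, b)] → w = 0.62
R4 (z=3.3): none=0.51, long=0.62; AND[min(a, b)] → w = 0.51
R5 (z=16.0): long=0.62, ¬none=1−0.51=0.49; AND[min(a, b)] → w = 0.49
Weighted average = (0.38·20.0 + 0.38·22.7 + 0.62·16.2 + 0.51·3.3 + 0.49·16.0) / (0.38 + 0.38 + 0.62 + 0.51 + 0.49)
  = 35.7930 / 2.3800 = 15.04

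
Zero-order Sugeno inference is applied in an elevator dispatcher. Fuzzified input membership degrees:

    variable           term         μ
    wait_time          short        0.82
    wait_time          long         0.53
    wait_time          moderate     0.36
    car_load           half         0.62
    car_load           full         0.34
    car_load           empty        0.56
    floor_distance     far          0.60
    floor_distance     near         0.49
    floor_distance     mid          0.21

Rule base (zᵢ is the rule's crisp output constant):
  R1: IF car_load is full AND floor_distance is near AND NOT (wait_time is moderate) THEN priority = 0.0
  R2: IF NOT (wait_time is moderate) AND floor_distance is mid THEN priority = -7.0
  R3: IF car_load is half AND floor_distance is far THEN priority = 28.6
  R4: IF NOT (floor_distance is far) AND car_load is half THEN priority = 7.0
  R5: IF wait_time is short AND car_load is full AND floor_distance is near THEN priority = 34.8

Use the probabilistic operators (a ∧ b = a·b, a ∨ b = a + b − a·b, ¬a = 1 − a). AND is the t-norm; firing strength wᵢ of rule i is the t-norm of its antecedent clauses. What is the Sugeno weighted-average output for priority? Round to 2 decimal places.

16.23

R1 (z=0.0): full=0.34, near=0.49, ¬moderate=1−0.36=0.64; AND[a·b] → w = 0.1066
R2 (z=-7.0): ¬moderate=1−0.36=0.64, mid=0.21; AND[a·b] → w = 0.1344
R3 (z=28.6): half=0.62, far=0.60; AND[a·b] → w = 0.3720
R4 (z=7.0): ¬far=1−0.60=0.40, half=0.62; AND[a·b] → w = 0.2480
R5 (z=34.8): short=0.82, full=0.34, near=0.49; AND[a·b] → w = 0.1366
Weighted average = (0.1066·0.0 + 0.1344·-7.0 + 0.3720·28.6 + 0.2480·7.0 + 0.1366·34.8) / (0.1066 + 0.1344 + 0.3720 + 0.2480 + 0.1366)
  = 16.1885 / 0.9976 = 16.23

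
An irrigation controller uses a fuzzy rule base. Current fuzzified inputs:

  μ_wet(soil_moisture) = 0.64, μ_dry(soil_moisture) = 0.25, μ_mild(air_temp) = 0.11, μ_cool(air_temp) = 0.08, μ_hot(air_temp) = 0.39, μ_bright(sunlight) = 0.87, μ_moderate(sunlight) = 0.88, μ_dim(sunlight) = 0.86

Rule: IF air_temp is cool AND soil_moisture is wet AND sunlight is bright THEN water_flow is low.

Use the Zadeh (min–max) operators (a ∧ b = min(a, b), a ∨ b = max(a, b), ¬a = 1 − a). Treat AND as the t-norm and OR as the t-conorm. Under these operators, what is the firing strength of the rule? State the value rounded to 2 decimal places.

0.08

firing strength: cool=0.08, wet=0.64, bright=0.87; AND[min(a, b)] → w = 0.08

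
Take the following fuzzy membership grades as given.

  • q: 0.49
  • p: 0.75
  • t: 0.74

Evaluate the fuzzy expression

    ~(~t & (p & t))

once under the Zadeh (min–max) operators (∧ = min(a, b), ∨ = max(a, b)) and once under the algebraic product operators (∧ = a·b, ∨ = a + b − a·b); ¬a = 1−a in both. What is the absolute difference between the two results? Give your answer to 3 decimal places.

0.116

Under Zadeh (min–max):
  ~t = 1 − 0.74 = 0.26
  p & t = min(a, b) on (0.75, 0.74) = 0.74
  ~t & (p & t) = min(a, b) on (0.26, 0.74) = 0.26
  ~(~t & (p & t)) = 1 − 0.26 = 0.74
  → value = 0.7400
Under algebraic product:
  ~t = 1 − 0.7400 = 0.2600
  p & t = a·b on (0.7500, 0.7400) = 0.5550
  ~t & (p & t) = a·b on (0.2600, 0.5550) = 0.1443
  ~(~t & (p & t)) = 1 − 0.1443 = 0.8557
  → value = 0.8557
|0.7400 − 0.8557| = 0.116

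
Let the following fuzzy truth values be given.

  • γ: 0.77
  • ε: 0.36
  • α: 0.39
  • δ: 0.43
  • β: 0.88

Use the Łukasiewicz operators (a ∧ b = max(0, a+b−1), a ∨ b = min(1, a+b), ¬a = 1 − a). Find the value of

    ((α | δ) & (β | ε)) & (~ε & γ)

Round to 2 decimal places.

α | δ = min(1, a+b) on (0.39, 0.43) = 0.82
β | ε = min(1, a+b) on (0.88, 0.36) = 1.00
(α | δ) & (β | ε) = max(0, a+b−1) on (0.82, 1.00) = 0.82
~ε = 1 − 0.36 = 0.64
~ε & γ = max(0, a+b−1) on (0.64, 0.77) = 0.41
((α | δ) & (β | ε)) & (~ε & γ) = max(0, a+b−1) on (0.82, 0.41) = 0.23

0.23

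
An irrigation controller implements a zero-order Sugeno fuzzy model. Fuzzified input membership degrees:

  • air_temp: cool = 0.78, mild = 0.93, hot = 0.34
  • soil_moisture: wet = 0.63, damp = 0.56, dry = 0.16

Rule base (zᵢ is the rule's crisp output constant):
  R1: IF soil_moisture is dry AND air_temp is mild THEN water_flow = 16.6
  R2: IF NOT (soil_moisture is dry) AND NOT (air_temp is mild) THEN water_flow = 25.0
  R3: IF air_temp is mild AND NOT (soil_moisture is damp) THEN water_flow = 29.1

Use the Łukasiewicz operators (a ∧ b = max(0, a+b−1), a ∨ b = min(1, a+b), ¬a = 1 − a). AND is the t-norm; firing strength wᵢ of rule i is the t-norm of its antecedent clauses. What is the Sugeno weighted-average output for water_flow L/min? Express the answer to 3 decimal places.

R1 (z=16.6): dry=0.16, mild=0.93; AND[max(0, a+b−1)] → w = 0.09
R2 (z=25.0): ¬dry=1−0.16=0.84, ¬mild=1−0.93=0.07; AND[max(0, a+b−1)] → w = 0.00
R3 (z=29.1): mild=0.93, ¬damp=1−0.56=0.44; AND[max(0, a+b−1)] → w = 0.37
Weighted average = (0.09·16.6 + 0.00·25.0 + 0.37·29.1) / (0.09 + 0.00 + 0.37)
  = 12.2610 / 0.4600 = 26.654

26.654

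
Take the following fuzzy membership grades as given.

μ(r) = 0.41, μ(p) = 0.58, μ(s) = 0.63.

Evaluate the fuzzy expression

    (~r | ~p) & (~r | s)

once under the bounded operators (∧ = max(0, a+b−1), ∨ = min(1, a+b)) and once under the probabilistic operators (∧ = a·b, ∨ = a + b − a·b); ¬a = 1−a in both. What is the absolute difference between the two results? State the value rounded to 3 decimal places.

Under bounded:
  ~r = 1 − 0.41 = 0.59
  ~p = 1 − 0.58 = 0.42
  ~r | ~p = min(1, a+b) on (0.59, 0.42) = 1.00
  ~r = 1 − 0.41 = 0.59
  ~r | s = min(1, a+b) on (0.59, 0.63) = 1.00
  (~r | ~p) & (~r | s) = max(0, a+b−1) on (1.00, 1.00) = 1.00
  → value = 1.0000
Under probabilistic:
  ~r = 1 − 0.4100 = 0.5900
  ~p = 1 − 0.5800 = 0.4200
  ~r | ~p = a + b − a·b on (0.5900, 0.4200) = 0.7622
  ~r = 1 − 0.4100 = 0.5900
  ~r | s = a + b − a·b on (0.5900, 0.6300) = 0.8483
  (~r | ~p) & (~r | s) = a·b on (0.7622, 0.8483) = 0.6466
  → value = 0.6466
|1.0000 − 0.6466| = 0.353

0.353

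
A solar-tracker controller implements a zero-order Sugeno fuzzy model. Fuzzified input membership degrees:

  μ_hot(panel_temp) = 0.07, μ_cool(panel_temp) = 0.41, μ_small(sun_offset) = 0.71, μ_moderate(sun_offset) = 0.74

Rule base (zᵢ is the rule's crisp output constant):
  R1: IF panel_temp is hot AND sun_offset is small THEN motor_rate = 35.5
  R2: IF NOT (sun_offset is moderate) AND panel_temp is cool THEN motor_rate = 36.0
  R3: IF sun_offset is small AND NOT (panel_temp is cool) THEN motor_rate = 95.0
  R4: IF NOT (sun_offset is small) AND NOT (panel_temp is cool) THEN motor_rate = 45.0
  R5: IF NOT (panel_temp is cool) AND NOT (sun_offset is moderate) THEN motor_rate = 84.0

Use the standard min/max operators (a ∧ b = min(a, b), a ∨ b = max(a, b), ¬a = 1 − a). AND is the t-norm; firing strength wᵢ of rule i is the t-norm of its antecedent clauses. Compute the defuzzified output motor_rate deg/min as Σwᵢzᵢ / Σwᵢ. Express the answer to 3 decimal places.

69.922

R1 (z=35.5): hot=0.07, small=0.71; AND[min(a, b)] → w = 0.07
R2 (z=36.0): ¬moderate=1−0.74=0.26, cool=0.41; AND[min(a, b)] → w = 0.26
R3 (z=95.0): small=0.71, ¬cool=1−0.41=0.59; AND[min(a, b)] → w = 0.59
R4 (z=45.0): ¬small=1−0.71=0.29, ¬cool=1−0.41=0.59; AND[min(a, b)] → w = 0.29
R5 (z=84.0): ¬cool=1−0.41=0.59, ¬moderate=1−0.74=0.26; AND[min(a, b)] → w = 0.26
Weighted average = (0.07·35.5 + 0.26·36.0 + 0.59·95.0 + 0.29·45.0 + 0.26·84.0) / (0.07 + 0.26 + 0.59 + 0.29 + 0.26)
  = 102.7850 / 1.4700 = 69.922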